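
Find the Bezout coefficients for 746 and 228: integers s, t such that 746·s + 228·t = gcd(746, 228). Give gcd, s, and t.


Euclidean algorithm on (746, 228) — divide until remainder is 0:
  746 = 3 · 228 + 62
  228 = 3 · 62 + 42
  62 = 1 · 42 + 20
  42 = 2 · 20 + 2
  20 = 10 · 2 + 0
gcd(746, 228) = 2.
Track Bezout coefficients alongside the remainders: start with r₀ = 746 = a·1 + b·0 (s = 1, t = 0) and r₁ = 228 = a·0 + b·1 (s = 0, t = 1); each new remainder r_{k+1} = r_{k-1} − q_k·r_k inherits s_{k+1} = s_{k-1} − q_k·s_k, t_{k+1} = t_{k-1} − q_k·t_k, so r_k = a·s_k + b·t_k at every step:
  q = 3: r = 62, s = 1 − 3·0 = 1, t = 0 − 3·1 = -3  (check: 746·1 + 228·(-3) = 62)
  q = 3: r = 42, s = 0 − 3·1 = -3, t = 1 − 3·(-3) = 10  (check: 746·(-3) + 228·10 = 42)
  q = 1: r = 20, s = 1 − 1·(-3) = 4, t = -3 − 1·10 = -13  (check: 746·4 + 228·(-13) = 20)
  q = 2: r = 2, s = -3 − 2·4 = -11, t = 10 − 2·(-13) = 36  (check: 746·(-11) + 228·36 = 2)
The row with r = 2 (the gcd) gives the Bezout coefficients s = -11, t = 36.
Result: 746 · (-11) + 228 · (36) = 2.

gcd(746, 228) = 2; s = -11, t = 36 (check: 746·(-11) + 228·36 = 2).


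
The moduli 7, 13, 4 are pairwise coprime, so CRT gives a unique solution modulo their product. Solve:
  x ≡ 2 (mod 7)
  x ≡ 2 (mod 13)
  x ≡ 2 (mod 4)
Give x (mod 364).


Moduli 7, 13, 4 are pairwise coprime; by CRT there is a unique solution modulo M = 7 · 13 · 4 = 364.
Solve pairwise, accumulating the modulus:
  Start with x ≡ 2 (mod 7).
  Combine with x ≡ 2 (mod 13): since gcd(7, 13) = 1, we get a unique residue mod 91.
    Write x = 2 + 7·t and substitute into x ≡ 2 (mod 13): 7·t ≡ 2 − 2 = 0 (mod 13).
    The inverse of 7 mod 13 is 2 (since 7·2 = 14 = 1·13 + 1), so t ≡ 2·0 = 0 ≡ 0 (mod 13).
    Then x = 2 + 7·0 = 2, valid modulo lcm(7, 13) = 91: x ≡ 2 (mod 91).
  Combine with x ≡ 2 (mod 4): since gcd(91, 4) = 1, we get a unique residue mod 364.
    Write x = 2 + 91·t and substitute into x ≡ 2 (mod 4): 91·t ≡ 2 − 2 = 0 (mod 4).
    Reduce coefficients mod 4: 3·t ≡ 0 (mod 4).
    The inverse of 3 mod 4 is 3 (since 3·3 = 9 = 2·4 + 1), so t ≡ 3·0 = 0 ≡ 0 (mod 4).
    Then x = 2 + 91·0 = 2, valid modulo lcm(91, 4) = 364: x ≡ 2 (mod 364).
Verify: 2 mod 7 = 2 ✓, 2 mod 13 = 2 ✓, 2 mod 4 = 2 ✓.

x ≡ 2 (mod 364).


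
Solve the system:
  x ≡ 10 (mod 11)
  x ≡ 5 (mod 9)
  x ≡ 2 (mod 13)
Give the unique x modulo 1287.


Moduli 11, 9, 13 are pairwise coprime; by CRT there is a unique solution modulo M = 11 · 9 · 13 = 1287.
Solve pairwise, accumulating the modulus:
  Start with x ≡ 10 (mod 11).
  Combine with x ≡ 5 (mod 9): since gcd(11, 9) = 1, we get a unique residue mod 99.
    Write x = 10 + 11·t and substitute into x ≡ 5 (mod 9): 11·t ≡ 5 − 10 = -5 (mod 9).
    Reduce coefficients mod 9: 2·t ≡ 4 (mod 9).
    The inverse of 2 mod 9 is 5 (since 2·5 = 10 = 1·9 + 1), so t ≡ 5·4 = 20 ≡ 2 (mod 9).
    Then x = 10 + 11·2 = 32, valid modulo lcm(11, 9) = 99: x ≡ 32 (mod 99).
  Combine with x ≡ 2 (mod 13): since gcd(99, 13) = 1, we get a unique residue mod 1287.
    Write x = 32 + 99·t and substitute into x ≡ 2 (mod 13): 99·t ≡ 2 − 32 = -30 (mod 13).
    Reduce coefficients mod 13: 8·t ≡ 9 (mod 13).
    The inverse of 8 mod 13 is 5 (since 8·5 = 40 = 3·13 + 1), so t ≡ 5·9 = 45 ≡ 6 (mod 13).
    Then x = 32 + 99·6 = 626, valid modulo lcm(99, 13) = 1287: x ≡ 626 (mod 1287).
Verify: 626 mod 11 = 10 ✓, 626 mod 9 = 5 ✓, 626 mod 13 = 2 ✓.

x ≡ 626 (mod 1287).


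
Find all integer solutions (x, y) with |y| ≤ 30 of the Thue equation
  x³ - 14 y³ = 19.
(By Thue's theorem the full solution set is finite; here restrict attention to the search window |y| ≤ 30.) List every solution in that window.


The equation is x³ - 14y³ = 19. For fixed y, x³ = 14·y³ + 19, so a solution requires the RHS to be a perfect cube.
Strategy: iterate y from -30 to 30, compute RHS = 14·y³ + 19, and check whether it is a (positive or negative) perfect cube.
Check small values of y:
  y = 0: RHS = 19 is not a perfect cube.
  y = 1: RHS = 33 is not a perfect cube.
  y = -1: RHS = 5 is not a perfect cube.
  y = 2: RHS = 131 is not a perfect cube.
  y = -2: RHS = -93 is not a perfect cube.
  y = 3: RHS = 397 is not a perfect cube.
  y = -3: RHS = -359 is not a perfect cube.
Continuing the search up to |y| = 30 finds no solutions either.
No (x, y) in the scanned range satisfies the equation.

No integer solutions with |y| ≤ 30.


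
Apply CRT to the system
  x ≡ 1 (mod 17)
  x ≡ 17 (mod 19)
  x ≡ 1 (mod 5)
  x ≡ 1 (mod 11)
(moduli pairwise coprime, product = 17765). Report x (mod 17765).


Product of moduli M = 17 · 19 · 5 · 11 = 17765.
Merge one congruence at a time:
  Start: x ≡ 1 (mod 17).
  Combine with x ≡ 17 (mod 19); new modulus lcm = 323.
    Write x = 1 + 17·t and substitute into x ≡ 17 (mod 19): 17·t ≡ 17 − 1 = 16 (mod 19).
    The inverse of 17 mod 19 is 9 (since 17·9 = 153 = 8·19 + 1), so t ≡ 9·16 = 144 ≡ 11 (mod 19).
    Then x = 1 + 17·11 = 188, valid modulo lcm(17, 19) = 323: x ≡ 188 (mod 323).
  Combine with x ≡ 1 (mod 5); new modulus lcm = 1615.
    Write x = 188 + 323·t and substitute into x ≡ 1 (mod 5): 323·t ≡ 1 − 188 = -187 (mod 5).
    Reduce coefficients mod 5: 3·t ≡ 3 (mod 5).
    The inverse of 3 mod 5 is 2 (since 3·2 = 6 = 1·5 + 1), so t ≡ 2·3 = 6 ≡ 1 (mod 5).
    Then x = 188 + 323·1 = 511, valid modulo lcm(323, 5) = 1615: x ≡ 511 (mod 1615).
  Combine with x ≡ 1 (mod 11); new modulus lcm = 17765.
    Write x = 511 + 1615·t and substitute into x ≡ 1 (mod 11): 1615·t ≡ 1 − 511 = -510 (mod 11).
    Reduce coefficients mod 11: 9·t ≡ 7 (mod 11).
    The inverse of 9 mod 11 is 5 (since 9·5 = 45 = 4·11 + 1), so t ≡ 5·7 = 35 ≡ 2 (mod 11).
    Then x = 511 + 1615·2 = 3741, valid modulo lcm(1615, 11) = 17765: x ≡ 3741 (mod 17765).
Verify against each original: 3741 mod 17 = 1, 3741 mod 19 = 17, 3741 mod 5 = 1, 3741 mod 11 = 1.

x ≡ 3741 (mod 17765).


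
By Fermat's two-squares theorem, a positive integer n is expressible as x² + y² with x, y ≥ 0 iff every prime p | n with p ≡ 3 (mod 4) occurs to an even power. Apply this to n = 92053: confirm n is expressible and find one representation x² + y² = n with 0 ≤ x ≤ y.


Step 1: Factor n = 92053 = 13 · 73 · 97.
Step 2: Check the mod-4 condition on each prime factor: 13 ≡ 1 (mod 4), exponent 1; 73 ≡ 1 (mod 4), exponent 1; 97 ≡ 1 (mod 4), exponent 1.
All primes ≡ 3 (mod 4) appear to even exponent (or don't appear), so by the two-squares theorem n IS expressible as a sum of two squares.
Step 3: Build a representation. Here n = 13 · 73 · 97 is a product of primes ≡ 1 (mod 4). Each prime p ≡ 1 (mod 4) is itself a sum of two squares; find a² by testing p − a² for a perfect square:
  13: 13 − 1² = 12, 13 − 2² = 9 = 3² ⇒ 13 = 2² + 3².
  73: 73 − 1² = 72, 73 − 2² = 69, 73 − 3² = 64 = 8² ⇒ 73 = 3² + 8².
  97: 97 − 1² = 96, 97 − 2² = 93, 97 − 3² = 88, 97 − 4² = 81 = 9² ⇒ 97 = 4² + 9².
  Combine using the Brahmagupta–Fibonacci identity (a² + b²)(c² + d²) = (ac − bd)² + (ad + bc)² = (ac + bd)² + (ad − bc)²:
  13 · 73 = 949: from (2² + 3²)(3² + 8²), take (2·3 − 3·8, 2·8 + 3·3) = (6 − 24, 16 + 9) = (-18, 25); dropping signs (only squares matter) gives (18, 25); check 18² + 25² = 324 + 625 = 949 ✓.
  949 · 97 = 92053: from (18² + 25²)(4² + 9²), take (18·4 − 25·9, 18·9 + 25·4) = (72 − 225, 162 + 100) = (-153, 262); dropping signs (only squares matter) gives (153, 262); check 153² + 262² = 23409 + 68644 = 92053 ✓.
Step 4: Order so x ≤ y and verify: 153² + 262² = 23409 + 68644 = 92053 = n. ✓

n = 92053 = 153² + 262² (one valid representation with x ≤ y).


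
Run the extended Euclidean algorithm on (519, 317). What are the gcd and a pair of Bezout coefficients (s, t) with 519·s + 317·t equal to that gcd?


Euclidean algorithm on (519, 317) — divide until remainder is 0:
  519 = 1 · 317 + 202
  317 = 1 · 202 + 115
  202 = 1 · 115 + 87
  115 = 1 · 87 + 28
  87 = 3 · 28 + 3
  28 = 9 · 3 + 1
  3 = 3 · 1 + 0
gcd(519, 317) = 1.
Track Bezout coefficients alongside the remainders: start with r₀ = 519 = a·1 + b·0 (s = 1, t = 0) and r₁ = 317 = a·0 + b·1 (s = 0, t = 1); each new remainder r_{k+1} = r_{k-1} − q_k·r_k inherits s_{k+1} = s_{k-1} − q_k·s_k, t_{k+1} = t_{k-1} − q_k·t_k, so r_k = a·s_k + b·t_k at every step:
  q = 1: r = 202, s = 1 − 1·0 = 1, t = 0 − 1·1 = -1  (check: 519·1 + 317·(-1) = 202)
  q = 1: r = 115, s = 0 − 1·1 = -1, t = 1 − 1·(-1) = 2  (check: 519·(-1) + 317·2 = 115)
  q = 1: r = 87, s = 1 − 1·(-1) = 2, t = -1 − 1·2 = -3  (check: 519·2 + 317·(-3) = 87)
  q = 1: r = 28, s = -1 − 1·2 = -3, t = 2 − 1·(-3) = 5  (check: 519·(-3) + 317·5 = 28)
  q = 3: r = 3, s = 2 − 3·(-3) = 11, t = -3 − 3·5 = -18  (check: 519·11 + 317·(-18) = 3)
  q = 9: r = 1, s = -3 − 9·11 = -102, t = 5 − 9·(-18) = 167  (check: 519·(-102) + 317·167 = 1)
The row with r = 1 (the gcd) gives the Bezout coefficients s = -102, t = 167.
Result: 519 · (-102) + 317 · (167) = 1.

gcd(519, 317) = 1; s = -102, t = 167 (check: 519·(-102) + 317·167 = 1).


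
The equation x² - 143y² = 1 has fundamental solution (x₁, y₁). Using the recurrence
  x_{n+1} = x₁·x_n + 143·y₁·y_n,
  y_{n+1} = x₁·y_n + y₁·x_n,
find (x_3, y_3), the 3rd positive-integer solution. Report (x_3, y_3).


Step 1: Find the fundamental solution (x₁, y₁) of x² - 143y² = 1.
  Expand √143 as a continued fraction. a₀ = ⌊√143⌋ = 11; iterate m_{k+1} = d_k·a_k − m_k, d_{k+1} = (143 − m_{k+1}²)/d_k, a_{k+1} = ⌊(a₀ + m_{k+1})/d_{k+1}⌋ (starting m₀ = 0, d₀ = 1), with convergents p_k = a_k·p_{k-1} + p_{k-2}, q_k = a_k·q_{k-1} + q_{k-2} (p₋₁ = 1, q₋₁ = 0):
  k = 0: a₀ = 11; p₀/q₀ = 11/1; p₀² − 143·q₀² = 121 − 143 = -22.
  k = 1: m = 11, d = 22, a = ⌊(11 + 11)/22⌋ = 1; p/q = (1·11 + 1)/(1·1 + 0) = 12/1; p² − 143·q² = 144 − 143 = 1.
  The first convergent with p² − 143·q² = 1 gives the fundamental solution (x₁, y₁) = (12, 1).
Step 2: Apply the recurrence (x_{n+1}, y_{n+1}) = (x₁x_n + 143y₁y_n, x₁y_n + y₁x_n) repeatedly.
  From (x_1, y_1) = (12, 1): x_2 = 12·12 + 143·1·1 = 287; y_2 = 12·1 + 1·12 = 24.
  From (x_2, y_2) = (287, 24): x_3 = 12·287 + 143·1·24 = 6876; y_3 = 12·24 + 1·287 = 575.
Step 3: Verify x_3² - 143·y_3² = 47279376 - 47279375 = 1 (should be 1). ✓

(x_1, y_1) = (12, 1); (x_3, y_3) = (6876, 575).


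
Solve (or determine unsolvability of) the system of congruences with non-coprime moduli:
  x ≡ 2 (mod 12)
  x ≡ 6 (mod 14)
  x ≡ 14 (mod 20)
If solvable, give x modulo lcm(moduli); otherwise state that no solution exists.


Moduli 12, 14, 20 are not pairwise coprime, so CRT works modulo lcm(m_i) when all pairwise compatibility conditions hold.
Pairwise compatibility: gcd(m_i, m_j) must divide a_i - a_j for every pair.
Merge one congruence at a time:
  Start: x ≡ 2 (mod 12).
  Combine with x ≡ 6 (mod 14): gcd(12, 14) = 2; 6 - 2 = 4, which IS divisible by 2, so compatible.
    Write x = 2 + 12·t and substitute into x ≡ 6 (mod 14): 12·t ≡ 6 − 2 = 4 (mod 14).
    Divide the congruence (and modulus) by g = 2: 6·t ≡ 2 (mod 7).
    The inverse of 6 mod 7 is 6 (since 6·6 = 36 = 5·7 + 1), so t ≡ 6·2 = 12 ≡ 5 (mod 7).
    Then x = 2 + 12·5 = 62, valid modulo lcm(12, 14) = 84: x ≡ 62 (mod 84).
  Combine with x ≡ 14 (mod 20): gcd(84, 20) = 4; 14 - 62 = -48, which IS divisible by 4, so compatible.
    Write x = 62 + 84·t and substitute into x ≡ 14 (mod 20): 84·t ≡ 14 − 62 = -48 (mod 20).
    Divide the congruence (and modulus) by g = 4: 21·t ≡ -12 (mod 5).
    Reduce coefficients mod 5: 1·t ≡ 3 (mod 5).
    So t ≡ 3 (mod 5).
    Then x = 62 + 84·3 = 314, valid modulo lcm(84, 20) = 420: x ≡ 314 (mod 420).
Verify: 314 mod 12 = 2, 314 mod 14 = 6, 314 mod 20 = 14.

x ≡ 314 (mod 420).


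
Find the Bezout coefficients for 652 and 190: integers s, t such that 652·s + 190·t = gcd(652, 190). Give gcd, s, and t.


Euclidean algorithm on (652, 190) — divide until remainder is 0:
  652 = 3 · 190 + 82
  190 = 2 · 82 + 26
  82 = 3 · 26 + 4
  26 = 6 · 4 + 2
  4 = 2 · 2 + 0
gcd(652, 190) = 2.
Track Bezout coefficients alongside the remainders: start with r₀ = 652 = a·1 + b·0 (s = 1, t = 0) and r₁ = 190 = a·0 + b·1 (s = 0, t = 1); each new remainder r_{k+1} = r_{k-1} − q_k·r_k inherits s_{k+1} = s_{k-1} − q_k·s_k, t_{k+1} = t_{k-1} − q_k·t_k, so r_k = a·s_k + b·t_k at every step:
  q = 3: r = 82, s = 1 − 3·0 = 1, t = 0 − 3·1 = -3  (check: 652·1 + 190·(-3) = 82)
  q = 2: r = 26, s = 0 − 2·1 = -2, t = 1 − 2·(-3) = 7  (check: 652·(-2) + 190·7 = 26)
  q = 3: r = 4, s = 1 − 3·(-2) = 7, t = -3 − 3·7 = -24  (check: 652·7 + 190·(-24) = 4)
  q = 6: r = 2, s = -2 − 6·7 = -44, t = 7 − 6·(-24) = 151  (check: 652·(-44) + 190·151 = 2)
The row with r = 2 (the gcd) gives the Bezout coefficients s = -44, t = 151.
Result: 652 · (-44) + 190 · (151) = 2.

gcd(652, 190) = 2; s = -44, t = 151 (check: 652·(-44) + 190·151 = 2).


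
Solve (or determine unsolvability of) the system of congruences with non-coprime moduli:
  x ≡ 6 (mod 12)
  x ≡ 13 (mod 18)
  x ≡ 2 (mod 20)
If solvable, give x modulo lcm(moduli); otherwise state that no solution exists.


Moduli 12, 18, 20 are not pairwise coprime, so CRT works modulo lcm(m_i) when all pairwise compatibility conditions hold.
Pairwise compatibility: gcd(m_i, m_j) must divide a_i - a_j for every pair.
Merge one congruence at a time:
  Start: x ≡ 6 (mod 12).
  Combine with x ≡ 13 (mod 18): gcd(12, 18) = 6, and 13 - 6 = 7 is NOT divisible by 6.
    ⇒ system is inconsistent (no integer solution).

No solution (the system is inconsistent).


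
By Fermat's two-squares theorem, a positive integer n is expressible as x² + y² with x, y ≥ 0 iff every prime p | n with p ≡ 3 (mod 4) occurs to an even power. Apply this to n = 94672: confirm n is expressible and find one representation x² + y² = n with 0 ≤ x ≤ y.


Step 1: Factor n = 94672 = 2^4 · 61 · 97.
Step 2: Check the mod-4 condition on each prime factor: 2 = 2 (special); 61 ≡ 1 (mod 4), exponent 1; 97 ≡ 1 (mod 4), exponent 1.
All primes ≡ 3 (mod 4) appear to even exponent (or don't appear), so by the two-squares theorem n IS expressible as a sum of two squares.
Step 3: Build a representation. Group n = k² · m with k = 4 and m = 61 · 97 = 5917 (a product of primes ≡ 1 (mod 4)); a representation of m scales to one of n via (k·x)² + (k·y)² = k²(x² + y²). Each prime p ≡ 1 (mod 4) is itself a sum of two squares; find a² by testing p − a² for a perfect square:
  61: 61 − 1² = 60, 61 − 2² = 57, 61 − 3² = 52, 61 − 4² = 45, 61 − 5² = 36 = 6² ⇒ 61 = 5² + 6².
  97: 97 − 1² = 96, 97 − 2² = 93, 97 − 3² = 88, 97 − 4² = 81 = 9² ⇒ 97 = 4² + 9².
  Combine using the Brahmagupta–Fibonacci identity (a² + b²)(c² + d²) = (ac − bd)² + (ad + bc)² = (ac + bd)² + (ad − bc)²:
  61 · 97 = 5917: from (5² + 6²)(4² + 9²), take (5·4 − 6·9, 5·9 + 6·4) = (20 − 54, 45 + 24) = (-34, 69); dropping signs (only squares matter) gives (34, 69); check 34² + 69² = 1156 + 4761 = 5917 ✓.
  Scale by k = 4: (4·34, 4·69) = (136, 276).
Step 4: Order so x ≤ y and verify: 136² + 276² = 18496 + 76176 = 94672 = n. ✓

n = 94672 = 136² + 276² (one valid representation with x ≤ y).


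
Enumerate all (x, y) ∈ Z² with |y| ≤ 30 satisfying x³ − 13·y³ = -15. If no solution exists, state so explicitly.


The equation is x³ - 13y³ = -15. For fixed y, x³ = 13·y³ − 15, so a solution requires the RHS to be a perfect cube.
Strategy: iterate y from -30 to 30, compute RHS = 13·y³ − 15, and check whether it is a (positive or negative) perfect cube.
Check small values of y:
  y = 0: RHS = -15 is not a perfect cube.
  y = 1: RHS = -2 is not a perfect cube.
  y = -1: RHS = -28 is not a perfect cube.
  y = 2: RHS = 89 is not a perfect cube.
  y = -2: RHS = -119 is not a perfect cube.
  y = 3: RHS = 336 is not a perfect cube.
  y = -3: RHS = -366 is not a perfect cube.
Continuing the search up to |y| = 30 finds no solutions either.
No (x, y) in the scanned range satisfies the equation.

No integer solutions with |y| ≤ 30.


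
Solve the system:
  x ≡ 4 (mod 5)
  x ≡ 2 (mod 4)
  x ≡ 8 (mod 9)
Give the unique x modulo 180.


Moduli 5, 4, 9 are pairwise coprime; by CRT there is a unique solution modulo M = 5 · 4 · 9 = 180.
Solve pairwise, accumulating the modulus:
  Start with x ≡ 4 (mod 5).
  Combine with x ≡ 2 (mod 4): since gcd(5, 4) = 1, we get a unique residue mod 20.
    Write x = 4 + 5·t and substitute into x ≡ 2 (mod 4): 5·t ≡ 2 − 4 = -2 (mod 4).
    Reduce coefficients mod 4: 1·t ≡ 2 (mod 4).
    So t ≡ 2 (mod 4).
    Then x = 4 + 5·2 = 14, valid modulo lcm(5, 4) = 20: x ≡ 14 (mod 20).
  Combine with x ≡ 8 (mod 9): since gcd(20, 9) = 1, we get a unique residue mod 180.
    Write x = 14 + 20·t and substitute into x ≡ 8 (mod 9): 20·t ≡ 8 − 14 = -6 (mod 9).
    Reduce coefficients mod 9: 2·t ≡ 3 (mod 9).
    The inverse of 2 mod 9 is 5 (since 2·5 = 10 = 1·9 + 1), so t ≡ 5·3 = 15 ≡ 6 (mod 9).
    Then x = 14 + 20·6 = 134, valid modulo lcm(20, 9) = 180: x ≡ 134 (mod 180).
Verify: 134 mod 5 = 4 ✓, 134 mod 4 = 2 ✓, 134 mod 9 = 8 ✓.

x ≡ 134 (mod 180).


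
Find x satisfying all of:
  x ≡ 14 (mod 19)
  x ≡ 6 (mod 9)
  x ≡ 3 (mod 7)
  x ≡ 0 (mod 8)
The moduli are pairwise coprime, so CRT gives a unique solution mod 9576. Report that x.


Product of moduli M = 19 · 9 · 7 · 8 = 9576.
Merge one congruence at a time:
  Start: x ≡ 14 (mod 19).
  Combine with x ≡ 6 (mod 9); new modulus lcm = 171.
    Write x = 14 + 19·t and substitute into x ≡ 6 (mod 9): 19·t ≡ 6 − 14 = -8 (mod 9).
    Reduce coefficients mod 9: 1·t ≡ 1 (mod 9).
    So t ≡ 1 (mod 9).
    Then x = 14 + 19·1 = 33, valid modulo lcm(19, 9) = 171: x ≡ 33 (mod 171).
  Combine with x ≡ 3 (mod 7); new modulus lcm = 1197.
    Write x = 33 + 171·t and substitute into x ≡ 3 (mod 7): 171·t ≡ 3 − 33 = -30 (mod 7).
    Reduce coefficients mod 7: 3·t ≡ 5 (mod 7).
    The inverse of 3 mod 7 is 5 (since 3·5 = 15 = 2·7 + 1), so t ≡ 5·5 = 25 ≡ 4 (mod 7).
    Then x = 33 + 171·4 = 717, valid modulo lcm(171, 7) = 1197: x ≡ 717 (mod 1197).
  Combine with x ≡ 0 (mod 8); new modulus lcm = 9576.
    Write x = 717 + 1197·t and substitute into x ≡ 0 (mod 8): 1197·t ≡ 0 − 717 = -717 (mod 8).
    Reduce coefficients mod 8: 5·t ≡ 3 (mod 8).
    The inverse of 5 mod 8 is 5 (since 5·5 = 25 = 3·8 + 1), so t ≡ 5·3 = 15 ≡ 7 (mod 8).
    Then x = 717 + 1197·7 = 9096, valid modulo lcm(1197, 8) = 9576: x ≡ 9096 (mod 9576).
Verify against each original: 9096 mod 19 = 14, 9096 mod 9 = 6, 9096 mod 7 = 3, 9096 mod 8 = 0.

x ≡ 9096 (mod 9576).


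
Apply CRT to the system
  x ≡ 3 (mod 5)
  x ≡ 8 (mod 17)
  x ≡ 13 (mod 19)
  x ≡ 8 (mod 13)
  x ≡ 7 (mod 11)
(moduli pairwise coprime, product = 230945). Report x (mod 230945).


Product of moduli M = 5 · 17 · 19 · 13 · 11 = 230945.
Merge one congruence at a time:
  Start: x ≡ 3 (mod 5).
  Combine with x ≡ 8 (mod 17); new modulus lcm = 85.
    Write x = 3 + 5·t and substitute into x ≡ 8 (mod 17): 5·t ≡ 8 − 3 = 5 (mod 17).
    The inverse of 5 mod 17 is 7 (since 5·7 = 35 = 2·17 + 1), so t ≡ 7·5 = 35 ≡ 1 (mod 17).
    Then x = 3 + 5·1 = 8, valid modulo lcm(5, 17) = 85: x ≡ 8 (mod 85).
  Combine with x ≡ 13 (mod 19); new modulus lcm = 1615.
    Write x = 8 + 85·t and substitute into x ≡ 13 (mod 19): 85·t ≡ 13 − 8 = 5 (mod 19).
    Reduce coefficients mod 19: 9·t ≡ 5 (mod 19).
    The inverse of 9 mod 19 is 17 (since 9·17 = 153 = 8·19 + 1), so t ≡ 17·5 = 85 ≡ 9 (mod 19).
    Then x = 8 + 85·9 = 773, valid modulo lcm(85, 19) = 1615: x ≡ 773 (mod 1615).
  Combine with x ≡ 8 (mod 13); new modulus lcm = 20995.
    Write x = 773 + 1615·t and substitute into x ≡ 8 (mod 13): 1615·t ≡ 8 − 773 = -765 (mod 13).
    Reduce coefficients mod 13: 3·t ≡ 2 (mod 13).
    The inverse of 3 mod 13 is 9 (since 3·9 = 27 = 2·13 + 1), so t ≡ 9·2 = 18 ≡ 5 (mod 13).
    Then x = 773 + 1615·5 = 8848, valid modulo lcm(1615, 13) = 20995: x ≡ 8848 (mod 20995).
  Combine with x ≡ 7 (mod 11); new modulus lcm = 230945.
    Write x = 8848 + 20995·t and substitute into x ≡ 7 (mod 11): 20995·t ≡ 7 − 8848 = -8841 (mod 11).
    Reduce coefficients mod 11: 7·t ≡ 3 (mod 11).
    The inverse of 7 mod 11 is 8 (since 7·8 = 56 = 5·11 + 1), so t ≡ 8·3 = 24 ≡ 2 (mod 11).
    Then x = 8848 + 20995·2 = 50838, valid modulo lcm(20995, 11) = 230945: x ≡ 50838 (mod 230945).
Verify against each original: 50838 mod 5 = 3, 50838 mod 17 = 8, 50838 mod 19 = 13, 50838 mod 13 = 8, 50838 mod 11 = 7.

x ≡ 50838 (mod 230945).


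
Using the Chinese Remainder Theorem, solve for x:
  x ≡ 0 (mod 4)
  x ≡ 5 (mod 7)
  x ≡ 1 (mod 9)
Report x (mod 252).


Moduli 4, 7, 9 are pairwise coprime; by CRT there is a unique solution modulo M = 4 · 7 · 9 = 252.
Solve pairwise, accumulating the modulus:
  Start with x ≡ 0 (mod 4).
  Combine with x ≡ 5 (mod 7): since gcd(4, 7) = 1, we get a unique residue mod 28.
    Write x = 0 + 4·t and substitute into x ≡ 5 (mod 7): 4·t ≡ 5 − 0 = 5 (mod 7).
    The inverse of 4 mod 7 is 2 (since 4·2 = 8 = 1·7 + 1), so t ≡ 2·5 = 10 ≡ 3 (mod 7).
    Then x = 0 + 4·3 = 12, valid modulo lcm(4, 7) = 28: x ≡ 12 (mod 28).
  Combine with x ≡ 1 (mod 9): since gcd(28, 9) = 1, we get a unique residue mod 252.
    Write x = 12 + 28·t and substitute into x ≡ 1 (mod 9): 28·t ≡ 1 − 12 = -11 (mod 9).
    Reduce coefficients mod 9: 1·t ≡ 7 (mod 9).
    So t ≡ 7 (mod 9).
    Then x = 12 + 28·7 = 208, valid modulo lcm(28, 9) = 252: x ≡ 208 (mod 252).
Verify: 208 mod 4 = 0 ✓, 208 mod 7 = 5 ✓, 208 mod 9 = 1 ✓.

x ≡ 208 (mod 252).


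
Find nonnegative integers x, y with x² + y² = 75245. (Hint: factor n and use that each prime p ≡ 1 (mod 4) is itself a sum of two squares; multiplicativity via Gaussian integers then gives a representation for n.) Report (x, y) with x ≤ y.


Step 1: Factor n = 75245 = 5 · 101 · 149.
Step 2: Check the mod-4 condition on each prime factor: 5 ≡ 1 (mod 4), exponent 1; 101 ≡ 1 (mod 4), exponent 1; 149 ≡ 1 (mod 4), exponent 1.
All primes ≡ 3 (mod 4) appear to even exponent (or don't appear), so by the two-squares theorem n IS expressible as a sum of two squares.
Step 3: Build a representation. Here n = 5 · 101 · 149 is a product of primes ≡ 1 (mod 4). Each prime p ≡ 1 (mod 4) is itself a sum of two squares; find a² by testing p − a² for a perfect square:
  5: 5 − 1² = 4 = 2² ⇒ 5 = 1² + 2².
  101: 101 − 1² = 100 = 10² ⇒ 101 = 1² + 10².
  149: 149 − 1² = 148, 149 − 2² = 145, 149 − 3² = 140, 149 − 4² = 133, 149 − 5² = 124, 149 − 6² = 113, 149 − 7² = 100 = 10² ⇒ 149 = 7² + 10².
  Combine using the Brahmagupta–Fibonacci identity (a² + b²)(c² + d²) = (ac − bd)² + (ad + bc)² = (ac + bd)² + (ad − bc)²:
  5 · 101 = 505: from (1² + 2²)(1² + 10²), take (1·1 − 2·10, 1·10 + 2·1) = (1 − 20, 10 + 2) = (-19, 12); dropping signs (only squares matter) gives (19, 12); check 19² + 12² = 361 + 144 = 505 ✓.
  505 · 149 = 75245: from (19² + 12²)(7² + 10²), take (19·7 − 12·10, 19·10 + 12·7) = (133 − 120, 190 + 84) = (13, 274); check 13² + 274² = 169 + 75076 = 75245 ✓.
Step 4: Order so x ≤ y and verify: 13² + 274² = 169 + 75076 = 75245 = n. ✓

n = 75245 = 13² + 274² (one valid representation with x ≤ y).


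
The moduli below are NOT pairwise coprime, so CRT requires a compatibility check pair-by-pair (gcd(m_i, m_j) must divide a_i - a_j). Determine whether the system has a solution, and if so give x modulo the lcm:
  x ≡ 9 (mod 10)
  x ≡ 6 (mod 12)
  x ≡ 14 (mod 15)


Moduli 10, 12, 15 are not pairwise coprime, so CRT works modulo lcm(m_i) when all pairwise compatibility conditions hold.
Pairwise compatibility: gcd(m_i, m_j) must divide a_i - a_j for every pair.
Merge one congruence at a time:
  Start: x ≡ 9 (mod 10).
  Combine with x ≡ 6 (mod 12): gcd(10, 12) = 2, and 6 - 9 = -3 is NOT divisible by 2.
    ⇒ system is inconsistent (no integer solution).

No solution (the system is inconsistent).


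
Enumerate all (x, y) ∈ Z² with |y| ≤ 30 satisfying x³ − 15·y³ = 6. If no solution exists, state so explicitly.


The equation is x³ - 15y³ = 6. For fixed y, x³ = 15·y³ + 6, so a solution requires the RHS to be a perfect cube.
Strategy: iterate y from -30 to 30, compute RHS = 15·y³ + 6, and check whether it is a (positive or negative) perfect cube.
Check small values of y:
  y = 0: RHS = 6 is not a perfect cube.
  y = 1: RHS = 21 is not a perfect cube.
  y = -1: RHS = -9 is not a perfect cube.
  y = 2: RHS = 126 is not a perfect cube.
  y = -2: RHS = -114 is not a perfect cube.
  y = 3: RHS = 411 is not a perfect cube.
  y = -3: RHS = -399 is not a perfect cube.
Continuing the search up to |y| = 30 finds no solutions either.
No (x, y) in the scanned range satisfies the equation.

No integer solutions with |y| ≤ 30.


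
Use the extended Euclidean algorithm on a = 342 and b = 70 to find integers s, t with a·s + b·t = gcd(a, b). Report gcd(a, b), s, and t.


Euclidean algorithm on (342, 70) — divide until remainder is 0:
  342 = 4 · 70 + 62
  70 = 1 · 62 + 8
  62 = 7 · 8 + 6
  8 = 1 · 6 + 2
  6 = 3 · 2 + 0
gcd(342, 70) = 2.
Track Bezout coefficients alongside the remainders: start with r₀ = 342 = a·1 + b·0 (s = 1, t = 0) and r₁ = 70 = a·0 + b·1 (s = 0, t = 1); each new remainder r_{k+1} = r_{k-1} − q_k·r_k inherits s_{k+1} = s_{k-1} − q_k·s_k, t_{k+1} = t_{k-1} − q_k·t_k, so r_k = a·s_k + b·t_k at every step:
  q = 4: r = 62, s = 1 − 4·0 = 1, t = 0 − 4·1 = -4  (check: 342·1 + 70·(-4) = 62)
  q = 1: r = 8, s = 0 − 1·1 = -1, t = 1 − 1·(-4) = 5  (check: 342·(-1) + 70·5 = 8)
  q = 7: r = 6, s = 1 − 7·(-1) = 8, t = -4 − 7·5 = -39  (check: 342·8 + 70·(-39) = 6)
  q = 1: r = 2, s = -1 − 1·8 = -9, t = 5 − 1·(-39) = 44  (check: 342·(-9) + 70·44 = 2)
The row with r = 2 (the gcd) gives the Bezout coefficients s = -9, t = 44.
Result: 342 · (-9) + 70 · (44) = 2.

gcd(342, 70) = 2; s = -9, t = 44 (check: 342·(-9) + 70·44 = 2).


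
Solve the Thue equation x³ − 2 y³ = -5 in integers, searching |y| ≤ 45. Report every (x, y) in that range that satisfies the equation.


The equation is x³ - 2y³ = -5. For fixed y, x³ = 2·y³ − 5, so a solution requires the RHS to be a perfect cube.
Strategy: iterate y from -45 to 45, compute RHS = 2·y³ − 5, and check whether it is a (positive or negative) perfect cube.
Check small values of y:
  y = 0: RHS = -5 is not a perfect cube.
  y = 1: RHS = -3 is not a perfect cube.
  y = -1: RHS = -7 is not a perfect cube.
  y = 2: RHS = 11 is not a perfect cube.
  y = -2: RHS = -21 is not a perfect cube.
  y = 3: RHS = 49 is not a perfect cube.
  y = -3: RHS = -59 is not a perfect cube.
Continuing the search up to |y| = 45 finds no solutions either.
No (x, y) in the scanned range satisfies the equation.

No integer solutions with |y| ≤ 45.


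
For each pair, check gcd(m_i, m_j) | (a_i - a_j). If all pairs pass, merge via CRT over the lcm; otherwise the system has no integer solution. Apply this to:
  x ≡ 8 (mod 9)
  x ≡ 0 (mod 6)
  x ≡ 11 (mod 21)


Moduli 9, 6, 21 are not pairwise coprime, so CRT works modulo lcm(m_i) when all pairwise compatibility conditions hold.
Pairwise compatibility: gcd(m_i, m_j) must divide a_i - a_j for every pair.
Merge one congruence at a time:
  Start: x ≡ 8 (mod 9).
  Combine with x ≡ 0 (mod 6): gcd(9, 6) = 3, and 0 - 8 = -8 is NOT divisible by 3.
    ⇒ system is inconsistent (no integer solution).

No solution (the system is inconsistent).


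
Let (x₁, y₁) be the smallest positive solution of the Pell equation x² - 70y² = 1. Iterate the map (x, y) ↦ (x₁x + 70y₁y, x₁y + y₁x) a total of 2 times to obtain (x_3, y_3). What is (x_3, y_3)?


Step 1: Find the fundamental solution (x₁, y₁) of x² - 70y² = 1.
  Expand √70 as a continued fraction. a₀ = ⌊√70⌋ = 8; iterate m_{k+1} = d_k·a_k − m_k, d_{k+1} = (70 − m_{k+1}²)/d_k, a_{k+1} = ⌊(a₀ + m_{k+1})/d_{k+1}⌋ (starting m₀ = 0, d₀ = 1), with convergents p_k = a_k·p_{k-1} + p_{k-2}, q_k = a_k·q_{k-1} + q_{k-2} (p₋₁ = 1, q₋₁ = 0):
  k = 0: a₀ = 8; p₀/q₀ = 8/1; p₀² − 70·q₀² = 64 − 70 = -6.
  k = 1: m = 8, d = 6, a = ⌊(8 + 8)/6⌋ = 2; p/q = (2·8 + 1)/(2·1 + 0) = 17/2; p² − 70·q² = 289 − 280 = 9.
  k = 2: m = 4, d = 9, a = ⌊(8 + 4)/9⌋ = 1; p/q = (1·17 + 8)/(1·2 + 1) = 25/3; p² − 70·q² = 625 − 630 = -5.
  k = 3: m = 5, d = 5, a = ⌊(8 + 5)/5⌋ = 2; p/q = (2·25 + 17)/(2·3 + 2) = 67/8; p² − 70·q² = 4489 − 4480 = 9.
  k = 4: m = 5, d = 9, a = ⌊(8 + 5)/9⌋ = 1; p/q = (1·67 + 25)/(1·8 + 3) = 92/11; p² − 70·q² = 8464 − 8470 = -6.
  k = 5: m = 4, d = 6, a = ⌊(8 + 4)/6⌋ = 2; p/q = (2·92 + 67)/(2·11 + 8) = 251/30; p² − 70·q² = 63001 − 63000 = 1.
  The first convergent with p² − 70·q² = 1 gives the fundamental solution (x₁, y₁) = (251, 30).
Step 2: Apply the recurrence (x_{n+1}, y_{n+1}) = (x₁x_n + 70y₁y_n, x₁y_n + y₁x_n) repeatedly.
  From (x_1, y_1) = (251, 30): x_2 = 251·251 + 70·30·30 = 126001; y_2 = 251·30 + 30·251 = 15060.
  From (x_2, y_2) = (126001, 15060): x_3 = 251·126001 + 70·30·15060 = 63252251; y_3 = 251·15060 + 30·126001 = 7560090.
Step 3: Verify x_3² - 70·y_3² = 4000847256567001 - 4000847256567000 = 1 (should be 1). ✓

(x_1, y_1) = (251, 30); (x_3, y_3) = (63252251, 7560090).


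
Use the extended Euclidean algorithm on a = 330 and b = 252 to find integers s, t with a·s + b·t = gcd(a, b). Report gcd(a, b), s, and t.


Euclidean algorithm on (330, 252) — divide until remainder is 0:
  330 = 1 · 252 + 78
  252 = 3 · 78 + 18
  78 = 4 · 18 + 6
  18 = 3 · 6 + 0
gcd(330, 252) = 6.
Track Bezout coefficients alongside the remainders: start with r₀ = 330 = a·1 + b·0 (s = 1, t = 0) and r₁ = 252 = a·0 + b·1 (s = 0, t = 1); each new remainder r_{k+1} = r_{k-1} − q_k·r_k inherits s_{k+1} = s_{k-1} − q_k·s_k, t_{k+1} = t_{k-1} − q_k·t_k, so r_k = a·s_k + b·t_k at every step:
  q = 1: r = 78, s = 1 − 1·0 = 1, t = 0 − 1·1 = -1  (check: 330·1 + 252·(-1) = 78)
  q = 3: r = 18, s = 0 − 3·1 = -3, t = 1 − 3·(-1) = 4  (check: 330·(-3) + 252·4 = 18)
  q = 4: r = 6, s = 1 − 4·(-3) = 13, t = -1 − 4·4 = -17  (check: 330·13 + 252·(-17) = 6)
The row with r = 6 (the gcd) gives the Bezout coefficients s = 13, t = -17.
Result: 330 · (13) + 252 · (-17) = 6.

gcd(330, 252) = 6; s = 13, t = -17 (check: 330·13 + 252·(-17) = 6).


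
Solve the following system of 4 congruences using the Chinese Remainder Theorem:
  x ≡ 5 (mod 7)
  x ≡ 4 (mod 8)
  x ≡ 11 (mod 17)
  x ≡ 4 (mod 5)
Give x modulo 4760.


Product of moduli M = 7 · 8 · 17 · 5 = 4760.
Merge one congruence at a time:
  Start: x ≡ 5 (mod 7).
  Combine with x ≡ 4 (mod 8); new modulus lcm = 56.
    Write x = 5 + 7·t and substitute into x ≡ 4 (mod 8): 7·t ≡ 4 − 5 = -1 (mod 8).
    Reduce coefficients mod 8: 7·t ≡ 7 (mod 8).
    The inverse of 7 mod 8 is 7 (since 7·7 = 49 = 6·8 + 1), so t ≡ 7·7 = 49 ≡ 1 (mod 8).
    Then x = 5 + 7·1 = 12, valid modulo lcm(7, 8) = 56: x ≡ 12 (mod 56).
  Combine with x ≡ 11 (mod 17); new modulus lcm = 952.
    Write x = 12 + 56·t and substitute into x ≡ 11 (mod 17): 56·t ≡ 11 − 12 = -1 (mod 17).
    Reduce coefficients mod 17: 5·t ≡ 16 (mod 17).
    The inverse of 5 mod 17 is 7 (since 5·7 = 35 = 2·17 + 1), so t ≡ 7·16 = 112 ≡ 10 (mod 17).
    Then x = 12 + 56·10 = 572, valid modulo lcm(56, 17) = 952: x ≡ 572 (mod 952).
  Combine with x ≡ 4 (mod 5); new modulus lcm = 4760.
    Write x = 572 + 952·t and substitute into x ≡ 4 (mod 5): 952·t ≡ 4 − 572 = -568 (mod 5).
    Reduce coefficients mod 5: 2·t ≡ 2 (mod 5).
    The inverse of 2 mod 5 is 3 (since 2·3 = 6 = 1·5 + 1), so t ≡ 3·2 = 6 ≡ 1 (mod 5).
    Then x = 572 + 952·1 = 1524, valid modulo lcm(952, 5) = 4760: x ≡ 1524 (mod 4760).
Verify against each original: 1524 mod 7 = 5, 1524 mod 8 = 4, 1524 mod 17 = 11, 1524 mod 5 = 4.

x ≡ 1524 (mod 4760).


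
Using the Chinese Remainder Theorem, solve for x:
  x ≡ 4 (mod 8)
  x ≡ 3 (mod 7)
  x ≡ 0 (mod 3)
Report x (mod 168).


Moduli 8, 7, 3 are pairwise coprime; by CRT there is a unique solution modulo M = 8 · 7 · 3 = 168.
Solve pairwise, accumulating the modulus:
  Start with x ≡ 4 (mod 8).
  Combine with x ≡ 3 (mod 7): since gcd(8, 7) = 1, we get a unique residue mod 56.
    Write x = 4 + 8·t and substitute into x ≡ 3 (mod 7): 8·t ≡ 3 − 4 = -1 (mod 7).
    Reduce coefficients mod 7: 1·t ≡ 6 (mod 7).
    So t ≡ 6 (mod 7).
    Then x = 4 + 8·6 = 52, valid modulo lcm(8, 7) = 56: x ≡ 52 (mod 56).
  Combine with x ≡ 0 (mod 3): since gcd(56, 3) = 1, we get a unique residue mod 168.
    Write x = 52 + 56·t and substitute into x ≡ 0 (mod 3): 56·t ≡ 0 − 52 = -52 (mod 3).
    Reduce coefficients mod 3: 2·t ≡ 2 (mod 3).
    The inverse of 2 mod 3 is 2 (since 2·2 = 4 = 1·3 + 1), so t ≡ 2·2 = 4 ≡ 1 (mod 3).
    Then x = 52 + 56·1 = 108, valid modulo lcm(56, 3) = 168: x ≡ 108 (mod 168).
Verify: 108 mod 8 = 4 ✓, 108 mod 7 = 3 ✓, 108 mod 3 = 0 ✓.

x ≡ 108 (mod 168).


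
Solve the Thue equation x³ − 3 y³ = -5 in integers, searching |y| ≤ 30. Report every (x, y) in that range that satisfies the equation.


The equation is x³ - 3y³ = -5. For fixed y, x³ = 3·y³ − 5, so a solution requires the RHS to be a perfect cube.
Strategy: iterate y from -30 to 30, compute RHS = 3·y³ − 5, and check whether it is a (positive or negative) perfect cube.
Check small values of y:
  y = 0: RHS = -5 is not a perfect cube.
  y = 1: RHS = -2 is not a perfect cube.
  y = -1: RHS = -8 = (-2)³ ⇒ x = -2 works.
  y = 2: RHS = 19 is not a perfect cube.
  y = -2: RHS = -29 is not a perfect cube.
  y = 3: RHS = 76 is not a perfect cube.
  y = -3: RHS = -86 is not a perfect cube.
Continuing the search up to |y| = 30 finds no further solutions beyond those listed.
Collected solutions: (-2, -1).

Solutions (with |y| ≤ 30): (-2, -1).


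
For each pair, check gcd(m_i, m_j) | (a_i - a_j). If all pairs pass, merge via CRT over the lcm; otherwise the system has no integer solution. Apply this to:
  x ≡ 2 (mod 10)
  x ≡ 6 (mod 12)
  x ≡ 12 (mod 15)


Moduli 10, 12, 15 are not pairwise coprime, so CRT works modulo lcm(m_i) when all pairwise compatibility conditions hold.
Pairwise compatibility: gcd(m_i, m_j) must divide a_i - a_j for every pair.
Merge one congruence at a time:
  Start: x ≡ 2 (mod 10).
  Combine with x ≡ 6 (mod 12): gcd(10, 12) = 2; 6 - 2 = 4, which IS divisible by 2, so compatible.
    Write x = 2 + 10·t and substitute into x ≡ 6 (mod 12): 10·t ≡ 6 − 2 = 4 (mod 12).
    Divide the congruence (and modulus) by g = 2: 5·t ≡ 2 (mod 6).
    The inverse of 5 mod 6 is 5 (since 5·5 = 25 = 4·6 + 1), so t ≡ 5·2 = 10 ≡ 4 (mod 6).
    Then x = 2 + 10·4 = 42, valid modulo lcm(10, 12) = 60: x ≡ 42 (mod 60).
  Combine with x ≡ 12 (mod 15): gcd(60, 15) = 15; 12 - 42 = -30, which IS divisible by 15, so compatible.
    Write x = 42 + 60·t and substitute into x ≡ 12 (mod 15): 60·t ≡ 12 − 42 = -30 (mod 15).
    Divide the congruence (and modulus) by g = 15: 4·t ≡ -2 (mod 1).
    Modulo 1 every t works; take t = 0.
    Then x = 42 + 60·0 = 42, valid modulo lcm(60, 15) = 60: x ≡ 42 (mod 60).
Verify: 42 mod 10 = 2, 42 mod 12 = 6, 42 mod 15 = 12.

x ≡ 42 (mod 60).


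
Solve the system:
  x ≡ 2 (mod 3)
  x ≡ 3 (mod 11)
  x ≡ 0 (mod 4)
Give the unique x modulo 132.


Moduli 3, 11, 4 are pairwise coprime; by CRT there is a unique solution modulo M = 3 · 11 · 4 = 132.
Solve pairwise, accumulating the modulus:
  Start with x ≡ 2 (mod 3).
  Combine with x ≡ 3 (mod 11): since gcd(3, 11) = 1, we get a unique residue mod 33.
    Write x = 2 + 3·t and substitute into x ≡ 3 (mod 11): 3·t ≡ 3 − 2 = 1 (mod 11).
    The inverse of 3 mod 11 is 4 (since 3·4 = 12 = 1·11 + 1), so t ≡ 4·1 = 4 ≡ 4 (mod 11).
    Then x = 2 + 3·4 = 14, valid modulo lcm(3, 11) = 33: x ≡ 14 (mod 33).
  Combine with x ≡ 0 (mod 4): since gcd(33, 4) = 1, we get a unique residue mod 132.
    Write x = 14 + 33·t and substitute into x ≡ 0 (mod 4): 33·t ≡ 0 − 14 = -14 (mod 4).
    Reduce coefficients mod 4: 1·t ≡ 2 (mod 4).
    So t ≡ 2 (mod 4).
    Then x = 14 + 33·2 = 80, valid modulo lcm(33, 4) = 132: x ≡ 80 (mod 132).
Verify: 80 mod 3 = 2 ✓, 80 mod 11 = 3 ✓, 80 mod 4 = 0 ✓.

x ≡ 80 (mod 132).


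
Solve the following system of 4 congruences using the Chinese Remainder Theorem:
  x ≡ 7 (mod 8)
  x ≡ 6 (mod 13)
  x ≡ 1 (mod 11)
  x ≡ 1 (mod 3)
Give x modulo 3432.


Product of moduli M = 8 · 13 · 11 · 3 = 3432.
Merge one congruence at a time:
  Start: x ≡ 7 (mod 8).
  Combine with x ≡ 6 (mod 13); new modulus lcm = 104.
    Write x = 7 + 8·t and substitute into x ≡ 6 (mod 13): 8·t ≡ 6 − 7 = -1 (mod 13).
    Reduce coefficients mod 13: 8·t ≡ 12 (mod 13).
    The inverse of 8 mod 13 is 5 (since 8·5 = 40 = 3·13 + 1), so t ≡ 5·12 = 60 ≡ 8 (mod 13).
    Then x = 7 + 8·8 = 71, valid modulo lcm(8, 13) = 104: x ≡ 71 (mod 104).
  Combine with x ≡ 1 (mod 11); new modulus lcm = 1144.
    Write x = 71 + 104·t and substitute into x ≡ 1 (mod 11): 104·t ≡ 1 − 71 = -70 (mod 11).
    Reduce coefficients mod 11: 5·t ≡ 7 (mod 11).
    The inverse of 5 mod 11 is 9 (since 5·9 = 45 = 4·11 + 1), so t ≡ 9·7 = 63 ≡ 8 (mod 11).
    Then x = 71 + 104·8 = 903, valid modulo lcm(104, 11) = 1144: x ≡ 903 (mod 1144).
  Combine with x ≡ 1 (mod 3); new modulus lcm = 3432.
    Write x = 903 + 1144·t and substitute into x ≡ 1 (mod 3): 1144·t ≡ 1 − 903 = -902 (mod 3).
    Reduce coefficients mod 3: 1·t ≡ 1 (mod 3).
    So t ≡ 1 (mod 3).
    Then x = 903 + 1144·1 = 2047, valid modulo lcm(1144, 3) = 3432: x ≡ 2047 (mod 3432).
Verify against each original: 2047 mod 8 = 7, 2047 mod 13 = 6, 2047 mod 11 = 1, 2047 mod 3 = 1.

x ≡ 2047 (mod 3432).


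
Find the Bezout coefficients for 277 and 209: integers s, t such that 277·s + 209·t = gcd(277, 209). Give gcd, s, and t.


Euclidean algorithm on (277, 209) — divide until remainder is 0:
  277 = 1 · 209 + 68
  209 = 3 · 68 + 5
  68 = 13 · 5 + 3
  5 = 1 · 3 + 2
  3 = 1 · 2 + 1
  2 = 2 · 1 + 0
gcd(277, 209) = 1.
Track Bezout coefficients alongside the remainders: start with r₀ = 277 = a·1 + b·0 (s = 1, t = 0) and r₁ = 209 = a·0 + b·1 (s = 0, t = 1); each new remainder r_{k+1} = r_{k-1} − q_k·r_k inherits s_{k+1} = s_{k-1} − q_k·s_k, t_{k+1} = t_{k-1} − q_k·t_k, so r_k = a·s_k + b·t_k at every step:
  q = 1: r = 68, s = 1 − 1·0 = 1, t = 0 − 1·1 = -1  (check: 277·1 + 209·(-1) = 68)
  q = 3: r = 5, s = 0 − 3·1 = -3, t = 1 − 3·(-1) = 4  (check: 277·(-3) + 209·4 = 5)
  q = 13: r = 3, s = 1 − 13·(-3) = 40, t = -1 − 13·4 = -53  (check: 277·40 + 209·(-53) = 3)
  q = 1: r = 2, s = -3 − 1·40 = -43, t = 4 − 1·(-53) = 57  (check: 277·(-43) + 209·57 = 2)
  q = 1: r = 1, s = 40 − 1·(-43) = 83, t = -53 − 1·57 = -110  (check: 277·83 + 209·(-110) = 1)
The row with r = 1 (the gcd) gives the Bezout coefficients s = 83, t = -110.
Result: 277 · (83) + 209 · (-110) = 1.

gcd(277, 209) = 1; s = 83, t = -110 (check: 277·83 + 209·(-110) = 1).


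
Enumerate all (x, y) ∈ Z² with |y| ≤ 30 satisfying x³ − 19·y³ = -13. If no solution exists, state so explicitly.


The equation is x³ - 19y³ = -13. For fixed y, x³ = 19·y³ − 13, so a solution requires the RHS to be a perfect cube.
Strategy: iterate y from -30 to 30, compute RHS = 19·y³ − 13, and check whether it is a (positive or negative) perfect cube.
Check small values of y:
  y = 0: RHS = -13 is not a perfect cube.
  y = 1: RHS = 6 is not a perfect cube.
  y = -1: RHS = -32 is not a perfect cube.
  y = 2: RHS = 139 is not a perfect cube.
  y = -2: RHS = -165 is not a perfect cube.
  y = 3: RHS = 500 is not a perfect cube.
  y = -3: RHS = -526 is not a perfect cube.
Continuing the search up to |y| = 30 finds no solutions either.
No (x, y) in the scanned range satisfies the equation.

No integer solutions with |y| ≤ 30.
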